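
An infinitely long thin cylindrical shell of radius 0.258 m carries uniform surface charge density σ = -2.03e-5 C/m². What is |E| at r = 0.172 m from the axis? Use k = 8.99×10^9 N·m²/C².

E = 0 (no enclosed charge)

Coaxial Gaussian cylinder, radius r = 0.172 m, length L (r < 0.258 m, inside the shell).
No charge is enclosed, so Gauss's law gives E·2πrL = 0 ⇒ E = 0.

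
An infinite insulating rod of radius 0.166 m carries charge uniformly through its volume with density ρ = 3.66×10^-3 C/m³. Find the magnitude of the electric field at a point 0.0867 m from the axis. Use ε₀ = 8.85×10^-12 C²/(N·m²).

E = 1.79e7 N/C

Choose a coaxial cylinder of radius r = 0.0867 m (arbitrary length L) as the Gaussian surface (r < R).
Charge inside radius r per length L is ρ·πr²·L, so λ_enc = ρπr² = 8.643×10^-5 C/m.
Applying ∮E·dA = Q_enc/ε₀ with the end caps contributing no flux:
E = |λ_enc|/(2πε₀r) = (8.643×10^-5)/(2π·8.85×10^-12·0.0867) = 1.79×10^7 N/C.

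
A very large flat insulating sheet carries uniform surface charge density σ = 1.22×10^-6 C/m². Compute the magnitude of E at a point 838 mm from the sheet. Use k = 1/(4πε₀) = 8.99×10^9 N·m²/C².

Choose a cylindrical pillbox piercing the sheet, end faces (area A) parallel to it.
Flux Φ = 2EA and Q_enc = σA, so 2EA = σA/ε₀ ⇒ E = |σ|/(2ε₀), independent of distance.
E = 2πk|σ| = 2π(8.99×10^9)(1.22×10^-6) = 6.89×10^4 N/C.

E = 6.89×10^4 N/C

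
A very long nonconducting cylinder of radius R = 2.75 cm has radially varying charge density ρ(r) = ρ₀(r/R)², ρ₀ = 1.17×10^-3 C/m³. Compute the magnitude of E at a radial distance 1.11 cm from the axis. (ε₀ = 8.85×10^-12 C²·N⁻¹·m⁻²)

E ≈ 5.98×10^4 N/C

Choose a coaxial cylinder of radius r = 1.11 cm (arbitrary length L) as the Gaussian surface (r < R).
λ_enc = ∫₀^r ρ(r')·2πr' dr' = (2πρ₀/R²)·r^4/4 = 3.689e-8 C/m.
Since E is radial and uniform over the curved surface, Φ = E·2πrL = Q_enc/ε₀ = λ_enc L/ε₀.
E = |λ_enc|/(2πε₀r) = (3.689×10^-8)/(2π·8.85×10^-12·0.0111) = 5.98e4 N/C.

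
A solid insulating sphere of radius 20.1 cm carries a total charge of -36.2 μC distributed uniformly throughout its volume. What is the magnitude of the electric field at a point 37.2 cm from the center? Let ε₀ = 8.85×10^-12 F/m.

2.35×10^6 N/C

Symmetry ⇒ E = E(r) r̂. Gaussian sphere of radius r = 37.2 cm (r > R, so the entire charge is enclosed).
Q_enc = -36.2 μC = -3.62×10^-5 C.
Gauss's law: E·4πr² = Q_enc/ε₀.
E = |Q_enc|/(4πε₀r²) = (3.62×10^-5)/(4π·8.85×10^-12·(0.372)²) = 2.35×10^6 N/C.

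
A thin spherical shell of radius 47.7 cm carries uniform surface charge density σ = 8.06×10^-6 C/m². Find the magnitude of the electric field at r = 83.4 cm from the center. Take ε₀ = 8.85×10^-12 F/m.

E = 2.98×10^5 N/C

Use a concentric Gaussian sphere at r = 83.4 cm (r > 47.7 cm).
The entire shell is enclosed: Q_enc = σ·4πR² = (8.06e-6)·4π·(0.477)² = 2.305e-5 C.
By Gauss's law, ∮E·dA = E·4πr² = Q_enc/ε₀.
E = |Q_enc|/(4πε₀r²) = (2.305×10^-5)/(4π·8.85×10^-12·(0.834)²) = 2.98×10^5 N/C.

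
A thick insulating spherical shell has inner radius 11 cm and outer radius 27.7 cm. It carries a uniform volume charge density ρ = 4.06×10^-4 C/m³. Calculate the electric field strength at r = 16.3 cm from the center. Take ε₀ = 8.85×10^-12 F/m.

|E| = 1.73×10^6 N/C

Use a concentric Gaussian sphere at r = 16.3 cm (within the shell material, 11 cm < r < 27.7 cm).
Enclosed charge is the volume from a to r: Q_enc = (4π/3)ρ(r³ − a³) = 5.102×10^-6 C.
Since E is radial and uniform over the Gaussian sphere, Φ = E·4πr² = Q_enc/ε₀.
E = |Q_enc|/(4πε₀r²) = (5.102e-6)/(4π·8.85×10^-12·(0.163)²) = 1.73e6 N/C.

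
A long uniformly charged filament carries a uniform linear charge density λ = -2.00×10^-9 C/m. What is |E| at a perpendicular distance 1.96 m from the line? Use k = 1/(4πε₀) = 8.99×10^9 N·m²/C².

|E| = 18.3 N/C

Choose a coaxial cylinder of radius r = 1.96 m (arbitrary length L) as the Gaussian surface.
Q_enc = λL, so λ_enc = -2.00e-9 C/m.
Applying ∮E·dA = Q_enc/ε₀ with the end caps contributing no flux:
E = 2k|λ_enc|/r = 2(8.99×10^9)(2.00×10^-9)/(1.96) = 18.3 N/C.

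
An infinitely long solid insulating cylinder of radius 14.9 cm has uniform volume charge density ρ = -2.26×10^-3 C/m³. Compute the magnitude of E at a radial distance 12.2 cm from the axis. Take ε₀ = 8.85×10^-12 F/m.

E = 1.56×10^7 N/C

Coaxial Gaussian cylinder, radius r = 12.2 cm, length L (r < R).
Enclosed charge per unit length: λ_enc = ρ·πr² = (-2.26×10^-3)π(0.122)² = -1.057×10^-4 C/m.
Gauss's law: E·2πrL = λ_enc L/ε₀.
E = |λ_enc|/(2πε₀r) = (1.057×10^-4)/(2π·8.85×10^-12·0.122) = 1.56e7 N/C.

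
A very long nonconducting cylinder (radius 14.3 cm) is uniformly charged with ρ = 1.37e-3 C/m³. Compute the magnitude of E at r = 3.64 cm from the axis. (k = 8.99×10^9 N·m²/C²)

E = 2.82×10^6 N/C

Take a coaxial cylindrical Gaussian surface of radius r = 3.64 cm and length L (r < R).
Enclosed charge per unit length: λ_enc = ρ·πr² = (1.37×10^-3)π(0.0364)² = 5.703×10^-6 C/m.
Applying ∮E·dA = Q_enc/ε₀ with the end caps contributing no flux:
E = 2k|λ_enc|/r = 2(8.99×10^9)(5.703×10^-6)/(0.0364) = 2.82×10^6 N/C.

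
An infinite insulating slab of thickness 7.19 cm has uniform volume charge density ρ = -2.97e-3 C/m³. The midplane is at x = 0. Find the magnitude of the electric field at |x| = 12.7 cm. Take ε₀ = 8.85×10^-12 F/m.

E ≈ 1.21e7 N/C

The point |x| = 12.7 cm lies outside the slab (half-thickness 0.03595 m). A symmetric pillbox spanning the full slab encloses Q_enc = ρ·d·A.
Flux = 2EA ⇒ E = |ρ|d/(2ε₀), independent of distance outside.
E = (2.97e-3)(0.0719)/(2·8.85×10^-12) = 1.21×10^7 N/C.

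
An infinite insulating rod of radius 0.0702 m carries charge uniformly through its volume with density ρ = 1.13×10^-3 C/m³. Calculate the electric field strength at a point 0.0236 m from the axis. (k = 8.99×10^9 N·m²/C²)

By cylindrical symmetry E is radial; use a coaxial Gaussian cylinder of radius 0.0236 m and length L (r < R).
Charge inside radius r per length L is ρ·πr²·L, so λ_enc = ρπr² = 1.977e-6 C/m.
Since E is radial and uniform over the curved surface, Φ = E·2πrL = Q_enc/ε₀ = λ_enc L/ε₀.
E = 2k|λ_enc|/r = 2(8.99×10^9)(1.977e-6)/(0.0236) = 1.51e6 N/C.

|E| = 1.51×10^6 N/C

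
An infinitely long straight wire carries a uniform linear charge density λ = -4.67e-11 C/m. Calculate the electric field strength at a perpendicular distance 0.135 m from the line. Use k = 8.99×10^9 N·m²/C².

|E| ≈ 6.22 N/C

Coaxial Gaussian cylinder, radius r = 0.135 m, length L.
Q_enc = λL, so λ_enc = -4.67e-11 C/m.
By Gauss's law (flux through the curved wall only), E·2πrL = λ_enc L/ε₀.
E = 2k|λ_enc|/r = 2(8.99×10^9)(4.67×10^-11)/(0.135) = 6.22 N/C.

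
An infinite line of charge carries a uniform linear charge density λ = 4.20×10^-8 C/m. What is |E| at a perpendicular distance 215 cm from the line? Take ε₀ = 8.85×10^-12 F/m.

Take a coaxial cylindrical Gaussian surface of radius r = 215 cm and length L.
Q_enc = λL, so λ_enc = 4.20e-8 C/m.
Gauss's law: E·2πrL = λ_enc L/ε₀.
E = |λ_enc|/(2πε₀r) = (4.20e-8)/(2π·8.85×10^-12·2.15) = 351 N/C.

351 V/m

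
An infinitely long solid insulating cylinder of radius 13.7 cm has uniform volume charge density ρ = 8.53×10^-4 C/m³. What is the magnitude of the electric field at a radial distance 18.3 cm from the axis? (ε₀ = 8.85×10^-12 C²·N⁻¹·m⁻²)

|E| = 4.94×10^6 N/C

Coaxial Gaussian cylinder, radius r = 18.3 cm, length L (r > 13.7 cm, full cross-section enclosed).
λ_enc = ρ·πR² = (8.53×10^-4)π(0.137)² = 5.03×10^-5 C/m.
Gauss's law: E·2πrL = λ_enc L/ε₀.
E = |λ_enc|/(2πε₀r) = (5.03×10^-5)/(2π·8.85×10^-12·0.183) = 4.94e6 N/C.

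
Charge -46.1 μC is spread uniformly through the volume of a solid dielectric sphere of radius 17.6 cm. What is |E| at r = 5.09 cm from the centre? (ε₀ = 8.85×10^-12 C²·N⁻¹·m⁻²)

3.87×10^6 N/C

By spherical symmetry E is radial; choose a Gaussian sphere of radius r = 5.09 cm (r < R).
For a uniform sphere the enclosed fraction is (r/R)³, so Q_enc = (-46.1 μC)(0.0509/0.176)³ = -1.115×10^-6 C.
Applying ∮E·dA = Q_enc/ε₀ with Φ = E(4πr²):
E = |Q_enc|/(4πε₀r²) = (1.115e-6)/(4π·8.85×10^-12·(0.0509)²) = 3.87×10^6 N/C.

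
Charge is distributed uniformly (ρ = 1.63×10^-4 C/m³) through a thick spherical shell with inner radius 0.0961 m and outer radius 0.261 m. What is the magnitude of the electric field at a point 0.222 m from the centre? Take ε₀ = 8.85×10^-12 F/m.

Use a concentric Gaussian sphere at r = 0.222 m (within the shell material, 0.0961 m < r < 0.261 m).
Only the shell between 0.0961 m and r is enclosed: Q_enc = ρ·(4π/3)(r³ − a³) = (1.63×10^-4)·(4π/3)·((0.222)³ − (0.0961)³) = 6.864×10^-6 C.
Gauss's law: E·4πr² = Q_enc/ε₀.
E = |Q_enc|/(4πε₀r²) = (6.864e-6)/(4π·8.85×10^-12·(0.222)²) = 1.25e6 N/C.

1.25e6 N/C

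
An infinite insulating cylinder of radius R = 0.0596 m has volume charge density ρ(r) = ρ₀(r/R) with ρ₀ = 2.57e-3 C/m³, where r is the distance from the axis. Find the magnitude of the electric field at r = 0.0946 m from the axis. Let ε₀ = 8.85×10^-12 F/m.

Take a coaxial cylindrical Gaussian surface of radius r = 0.0946 m and length L (r > R, full charge per length enclosed).
λ_enc = 2π ∫₀^R ρ₀(r'/R)^1 r' dr' = 2πρ₀R²/3 = 1.912e-5 C/m.
Applying ∮E·dA = Q_enc/ε₀ with the end caps contributing no flux:
E = |λ_enc|/(2πε₀r) = (1.912×10^-5)/(2π·8.85×10^-12·0.0946) = 3.63e6 N/C.

E = 3.63×10^6 N/C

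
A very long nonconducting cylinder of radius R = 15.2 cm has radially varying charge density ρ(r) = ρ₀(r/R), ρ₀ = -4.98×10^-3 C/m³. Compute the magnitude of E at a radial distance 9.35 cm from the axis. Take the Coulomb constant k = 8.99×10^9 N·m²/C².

E = 1.08×10^7 N/C

Take a coaxial cylindrical Gaussian surface of radius r = 9.35 cm and length L (r < R).
λ_enc = ∫₀^r ρ(r')·2πr' dr' = (2πρ₀/R)·r^3/3 = -5.609×10^-5 C/m.
By Gauss's law (flux through the curved wall only), E·2πrL = λ_enc L/ε₀.
E = 2k|λ_enc|/r = 2(8.99×10^9)(5.609×10^-5)/(0.0935) = 1.08e7 N/C.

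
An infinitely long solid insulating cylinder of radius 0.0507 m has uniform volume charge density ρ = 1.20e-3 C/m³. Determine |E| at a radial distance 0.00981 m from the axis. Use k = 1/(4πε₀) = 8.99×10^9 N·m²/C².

By cylindrical symmetry E is radial; use a coaxial Gaussian cylinder of radius 0.00981 m and length L (r < R).
Enclosed charge per unit length: λ_enc = ρ·πr² = (1.20e-3)π(0.00981)² = 3.628e-7 C/m.
By Gauss's law (flux through the curved wall only), E·2πrL = λ_enc L/ε₀.
E = 2k|λ_enc|/r = 2(8.99×10^9)(3.628×10^-7)/(0.00981) = 6.65×10^5 N/C.

6.65e5 N/C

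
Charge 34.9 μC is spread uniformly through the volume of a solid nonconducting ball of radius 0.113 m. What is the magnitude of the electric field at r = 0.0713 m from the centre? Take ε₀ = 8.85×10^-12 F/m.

Use a concentric Gaussian sphere at r = 0.0713 m (r < R).
Only the charge within r is enclosed: Q_enc = Q·(r/R)³ = (34.9 μC)·(0.0713 m/0.113 m)³ = 8.767×10^-6 C.
Since E is radial and uniform over the Gaussian sphere, Φ = E·4πr² = Q_enc/ε₀.
E = |Q_enc|/(4πε₀r²) = (8.767×10^-6)/(4π·8.85×10^-12·(0.0713)²) = 1.55×10^7 N/C.

|E| = 1.55×10^7 V/m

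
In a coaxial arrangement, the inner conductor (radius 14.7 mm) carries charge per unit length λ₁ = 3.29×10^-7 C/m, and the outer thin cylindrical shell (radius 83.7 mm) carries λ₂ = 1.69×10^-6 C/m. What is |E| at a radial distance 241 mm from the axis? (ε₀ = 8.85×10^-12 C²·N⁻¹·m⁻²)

|E| ≈ 1.51×10^5 N/C

By cylindrical symmetry E is radial; use a coaxial Gaussian cylinder of radius 241 mm and length L (r > 83.7 mm, enclosing both).
λ_enc = λ₁ + λ₂ = (3.29×10^-7) + (1.69e-6) = 2.019×10^-6 C/m.
By Gauss's law (flux through the curved wall only), E·2πrL = λ_enc L/ε₀.
E = |λ_enc|/(2πε₀r) = (2.019e-6)/(2π·8.85×10^-12·0.241) = 1.51×10^5 N/C.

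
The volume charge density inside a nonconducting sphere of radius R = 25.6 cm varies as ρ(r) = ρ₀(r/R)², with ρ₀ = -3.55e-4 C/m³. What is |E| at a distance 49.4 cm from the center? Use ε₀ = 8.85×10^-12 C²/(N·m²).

E ≈ 5.52×10^5 N/C

By spherical symmetry E is radial; choose a Gaussian sphere of radius r = 49.4 cm (r > R, all charge enclosed).
Q_enc = 4π ∫₀^R ρ₀(r'/R)^2 r'² dr' = 4πρ₀R³/5 = -1.497×10^-5 C.
Gauss's law: E·4πr² = Q_enc/ε₀.
E = |Q_enc|/(4πε₀r²) = (1.497×10^-5)/(4π·8.85×10^-12·(0.494)²) = 5.52×10^5 N/C.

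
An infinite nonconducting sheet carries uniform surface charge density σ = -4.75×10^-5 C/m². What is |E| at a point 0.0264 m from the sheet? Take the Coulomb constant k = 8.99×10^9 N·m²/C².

E = 2.68e6 N/C

The symmetry is planar: E is normal to the sheet and the same magnitude on both sides. Take a pillbox straddling the sheet with end-cap area A.
Only the two end caps contribute flux: Φ = 2EA. With Q_enc = σA, Gauss's law gives E = |σ|/(2ε₀).
E = 2πk|σ| = 2π(8.99×10^9)(4.75×10^-5) = 2.68e6 N/C.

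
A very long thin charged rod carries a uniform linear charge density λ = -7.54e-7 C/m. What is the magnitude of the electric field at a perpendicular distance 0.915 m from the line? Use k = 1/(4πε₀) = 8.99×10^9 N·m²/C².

By cylindrical symmetry E is radial; use a coaxial Gaussian cylinder of radius 0.915 m and length L.
Q_enc = λL, so λ_enc = -7.54×10^-7 C/m.
By Gauss's law (flux through the curved wall only), E·2πrL = λ_enc L/ε₀.
E = 2k|λ_enc|/r = 2(8.99×10^9)(7.54e-7)/(0.915) = 1.48×10^4 N/C.

|E| = 1.48e4 N/C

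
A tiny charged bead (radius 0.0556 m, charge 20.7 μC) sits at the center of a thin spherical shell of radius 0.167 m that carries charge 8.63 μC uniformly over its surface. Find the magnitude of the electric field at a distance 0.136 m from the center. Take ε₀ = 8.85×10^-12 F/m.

|E| ≈ 1.01×10^7 N/C

By spherical symmetry E is radial; choose a Gaussian sphere of radius r = 0.136 m (between the bodies, 0.0556 m < r < 0.167 m).
Only the inner charge is enclosed; the outer shell contributes nothing inside itself. Q_enc = 20.7 μC = 2.07e-5 C.
By Gauss's law, ∮E·dA = E·4πr² = Q_enc/ε₀.
E = |Q_enc|/(4πε₀r²) = (2.07×10^-5)/(4π·8.85×10^-12·(0.136)²) = 1.01×10^7 N/C.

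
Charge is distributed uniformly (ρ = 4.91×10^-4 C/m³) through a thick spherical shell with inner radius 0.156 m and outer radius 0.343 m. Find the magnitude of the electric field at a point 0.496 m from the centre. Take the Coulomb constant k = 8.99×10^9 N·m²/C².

|E| ≈ 2.75×10^6 V/m

Use a concentric Gaussian sphere at r = 0.496 m (r > 0.343 m, enclosing the whole shell).
Q_enc = ρ·(4π/3)(b³ − a³) = (4.91×10^-4)·(4π/3)·((0.343)³ − (0.156)³) = 7.519×10^-5 C.
Gauss's law: E·4πr² = Q_enc/ε₀.
E = k|Q_enc|/r² = (8.99×10^9)(7.519×10^-5)/(0.496)² = 2.75e6 N/C.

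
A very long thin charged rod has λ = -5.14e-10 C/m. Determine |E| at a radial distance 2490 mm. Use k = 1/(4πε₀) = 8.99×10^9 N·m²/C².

Take a coaxial cylindrical Gaussian surface of radius r = 2490 mm and length L.
Q_enc = λL, so λ_enc = -5.14×10^-10 C/m.
Gauss's law: E·2πrL = λ_enc L/ε₀.
E = 2k|λ_enc|/r = 2(8.99×10^9)(5.14×10^-10)/(2.49) = 3.71 N/C.

|E| ≈ 3.71 V/m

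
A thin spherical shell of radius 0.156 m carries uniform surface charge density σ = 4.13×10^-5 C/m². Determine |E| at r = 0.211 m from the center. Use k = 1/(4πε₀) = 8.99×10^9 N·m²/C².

|E| ≈ 2.55×10^6 V/m

By spherical symmetry E is radial; choose a Gaussian sphere of radius r = 0.211 m (r > 0.156 m).
The entire shell is enclosed: Q_enc = σ·4πR² = (4.13×10^-5)·4π·(0.156)² = 1.263×10^-5 C.
Gauss's law: E·4πr² = Q_enc/ε₀.
E = k|Q_enc|/r² = (8.99×10^9)(1.263×10^-5)/(0.211)² = 2.55e6 N/C.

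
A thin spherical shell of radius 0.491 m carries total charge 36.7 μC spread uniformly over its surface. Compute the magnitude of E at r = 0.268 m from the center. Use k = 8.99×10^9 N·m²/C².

By spherical symmetry E is radial; choose a Gaussian sphere of radius r = 0.268 m (inside the shell, r < 0.491 m).
All the charge is outside the Gaussian surface: Q_enc = 0, hence E = 0 everywhere inside the shell.

E = 0 (no enclosed charge)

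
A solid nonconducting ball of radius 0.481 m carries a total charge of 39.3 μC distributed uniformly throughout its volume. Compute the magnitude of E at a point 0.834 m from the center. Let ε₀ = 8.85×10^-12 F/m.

E = 5.08×10^5 V/m

By spherical symmetry E is radial; choose a Gaussian sphere of radius r = 0.834 m (r > R, so the entire charge is enclosed).
Q_enc = 39.3 μC = 3.93e-5 C.
Applying ∮E·dA = Q_enc/ε₀ with Φ = E(4πr²):
E = |Q_enc|/(4πε₀r²) = (3.93e-5)/(4π·8.85×10^-12·(0.834)²) = 5.08×10^5 N/C.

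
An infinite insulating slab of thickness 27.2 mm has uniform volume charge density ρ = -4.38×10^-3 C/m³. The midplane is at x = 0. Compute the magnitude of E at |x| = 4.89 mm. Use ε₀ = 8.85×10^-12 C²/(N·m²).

By symmetry E is perpendicular to the slab. A Gaussian pillbox from −4.89 mm to +4.89 mm (face area A) lies entirely within the slab.
Q_enc = ρ·(2x)·A and flux = 2EA, so 2EA = 2ρxA/ε₀ ⇒ E = |ρ|x/ε₀.
E = (4.38×10^-3)(0.00489)/(8.85×10^-12) = 2.42×10^6 N/C.

E = 2.42×10^6 N/C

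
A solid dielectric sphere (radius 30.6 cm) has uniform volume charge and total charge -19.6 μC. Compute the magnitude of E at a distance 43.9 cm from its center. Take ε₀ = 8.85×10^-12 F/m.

By spherical symmetry E is radial; choose a Gaussian sphere of radius r = 43.9 cm (r > R, so the entire charge is enclosed).
Q_enc = -19.6 μC = -1.96e-5 C.
Gauss's law: E·4πr² = Q_enc/ε₀.
E = |Q_enc|/(4πε₀r²) = (1.96×10^-5)/(4π·8.85×10^-12·(0.439)²) = 9.14×10^5 N/C.

|E| = 9.14×10^5 V/m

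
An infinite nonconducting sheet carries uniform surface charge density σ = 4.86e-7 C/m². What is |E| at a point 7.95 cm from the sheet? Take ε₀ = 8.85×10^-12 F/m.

|E| ≈ 2.75e4 N/C

Choose a cylindrical pillbox piercing the sheet, end faces (area A) parallel to it.
Flux Φ = 2EA and Q_enc = σA, so 2EA = σA/ε₀ ⇒ E = |σ|/(2ε₀), independent of distance.
E = |σ|/(2ε₀) = (4.86×10^-7)/(2·8.85×10^-12) = 2.75e4 N/C.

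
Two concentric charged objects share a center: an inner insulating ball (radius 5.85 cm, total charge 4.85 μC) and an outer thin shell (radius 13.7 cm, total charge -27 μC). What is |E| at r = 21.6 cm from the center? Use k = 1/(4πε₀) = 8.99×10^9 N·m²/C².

Take a concentric spherical Gaussian surface of radius r = 21.6 cm (r > 13.7 cm, enclosing both).
Q_enc = (4.85 μC) + (-27 μC) = -2.215×10^-5 C.
Applying ∮E·dA = Q_enc/ε₀ with Φ = E(4πr²):
E = k|Q_enc|/r² = (8.99×10^9)(2.215×10^-5)/(0.216)² = 4.27×10^6 N/C.

|E| = 4.27×10^6 N/C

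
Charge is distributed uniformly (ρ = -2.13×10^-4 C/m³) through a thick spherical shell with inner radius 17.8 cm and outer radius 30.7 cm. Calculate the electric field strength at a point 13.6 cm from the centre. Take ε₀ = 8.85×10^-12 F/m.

Take a concentric spherical Gaussian surface of radius r = 13.6 cm (r < 17.8 cm, inside the empty cavity).
No charge is enclosed, so by Gauss's law E·4πr² = 0 ⇒ E = 0.

E = 0 (no enclosed charge)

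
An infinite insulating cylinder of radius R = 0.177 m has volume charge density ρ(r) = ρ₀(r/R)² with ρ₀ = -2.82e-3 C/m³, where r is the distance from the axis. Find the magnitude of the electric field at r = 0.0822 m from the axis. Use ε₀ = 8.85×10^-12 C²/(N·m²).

|E| = 1.41×10^6 N/C

Coaxial Gaussian cylinder, radius r = 0.0822 m, length L (r < R).
λ_enc = ∫₀^r ρ(r')·2πr' dr' = (2πρ₀/R²)·r^4/4 = -6.455×10^-6 C/m.
Since E is radial and uniform over the curved surface, Φ = E·2πrL = Q_enc/ε₀ = λ_enc L/ε₀.
E = |λ_enc|/(2πε₀r) = (6.455×10^-6)/(2π·8.85×10^-12·0.0822) = 1.41×10^6 N/C.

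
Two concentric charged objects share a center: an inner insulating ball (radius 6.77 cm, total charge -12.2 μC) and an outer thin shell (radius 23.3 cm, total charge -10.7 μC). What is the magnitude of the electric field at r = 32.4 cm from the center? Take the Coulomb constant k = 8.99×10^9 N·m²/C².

Use a concentric Gaussian sphere at r = 32.4 cm (r > 23.3 cm, enclosing both).
Q_enc = (-12.2 μC) + (-10.7 μC) = -2.29e-5 C.
By Gauss's law, ∮E·dA = E·4πr² = Q_enc/ε₀.
E = k|Q_enc|/r² = (8.99×10^9)(2.29×10^-5)/(0.324)² = 1.96×10^6 N/C.

E = 1.96×10^6 N/C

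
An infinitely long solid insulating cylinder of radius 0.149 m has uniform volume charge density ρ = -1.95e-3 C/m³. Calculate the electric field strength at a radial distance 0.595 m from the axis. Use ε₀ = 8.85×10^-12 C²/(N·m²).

E = 4.11×10^6 V/m

Coaxial Gaussian cylinder, radius r = 0.595 m, length L (r > 0.149 m, full cross-section enclosed).
λ_enc = ρ·πR² = (-1.95e-3)π(0.149)² = -1.36×10^-4 C/m.
Gauss's law: E·2πrL = λ_enc L/ε₀.
E = |λ_enc|/(2πε₀r) = (1.36×10^-4)/(2π·8.85×10^-12·0.595) = 4.11×10^6 N/C.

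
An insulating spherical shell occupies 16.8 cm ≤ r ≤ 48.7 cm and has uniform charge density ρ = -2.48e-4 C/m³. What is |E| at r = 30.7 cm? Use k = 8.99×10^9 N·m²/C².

Take a concentric spherical Gaussian surface of radius r = 30.7 cm (within the shell material, 16.8 cm < r < 48.7 cm).
Only the shell between 16.8 cm and r is enclosed: Q_enc = ρ·(4π/3)(r³ − a³) = (-2.48×10^-4)·(4π/3)·((0.307)³ − (0.168)³) = -2.513×10^-5 C.
By Gauss's law, ∮E·dA = E·4πr² = Q_enc/ε₀.
E = k|Q_enc|/r² = (8.99×10^9)(2.513×10^-5)/(0.307)² = 2.40×10^6 N/C.

E = 2.40×10^6 V/m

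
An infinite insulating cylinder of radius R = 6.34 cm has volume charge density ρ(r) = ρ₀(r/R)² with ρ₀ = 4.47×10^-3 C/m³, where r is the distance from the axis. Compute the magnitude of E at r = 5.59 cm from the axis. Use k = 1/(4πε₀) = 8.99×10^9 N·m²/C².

Coaxial Gaussian cylinder, radius r = 5.59 cm, length L (r < R).
Integrating ρ over the cross-section to radius r: λ_enc = (2πρ₀/R²) ∫₀^r r'^3 dr' = 2πρ₀ r^4/(4·R²) = 1.706×10^-5 C/m.
By Gauss's law (flux through the curved wall only), E·2πrL = λ_enc L/ε₀.
E = 2k|λ_enc|/r = 2(8.99×10^9)(1.706e-5)/(0.0559) = 5.49e6 N/C.

|E| ≈ 5.49×10^6 V/m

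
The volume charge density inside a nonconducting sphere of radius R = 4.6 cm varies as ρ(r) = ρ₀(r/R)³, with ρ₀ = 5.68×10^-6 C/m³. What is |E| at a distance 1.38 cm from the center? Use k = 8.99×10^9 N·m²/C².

|E| = 39.8 N/C

Symmetry ⇒ E = E(r) r̂. Gaussian sphere of radius r = 1.38 cm (r < R).
Integrate the density: Q_enc = 4π ∫₀^r ρ₀(r'/R)^3 r'² dr' = 4πρ₀ r^6/(6·R³) = 8.441e-13 C.
Since E is radial and uniform over the Gaussian sphere, Φ = E·4πr² = Q_enc/ε₀.
E = k|Q_enc|/r² = (8.99×10^9)(8.441×10^-13)/(0.0138)² = 39.8 N/C.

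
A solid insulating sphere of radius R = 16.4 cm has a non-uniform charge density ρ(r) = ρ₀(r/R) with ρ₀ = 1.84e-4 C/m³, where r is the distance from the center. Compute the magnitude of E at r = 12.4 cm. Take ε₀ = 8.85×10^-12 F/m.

Symmetry ⇒ E = E(r) r̂. Gaussian sphere of radius r = 12.4 cm (r < R).
Integrate the density: Q_enc = 4π ∫₀^r ρ₀(r'/R)^1 r'² dr' = 4πρ₀ r^4/(4·R) = 8.333e-7 C.
Since E is radial and uniform over the Gaussian sphere, Φ = E·4πr² = Q_enc/ε₀.
E = |Q_enc|/(4πε₀r²) = (8.333e-7)/(4π·8.85×10^-12·(0.124)²) = 4.87×10^5 N/C.

E = 4.87e5 V/m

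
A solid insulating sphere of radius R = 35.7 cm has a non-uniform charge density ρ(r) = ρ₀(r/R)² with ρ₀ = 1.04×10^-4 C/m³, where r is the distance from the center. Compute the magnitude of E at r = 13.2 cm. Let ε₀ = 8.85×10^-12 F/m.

Use a concentric Gaussian sphere at r = 13.2 cm (r < R).
Q_enc = ∫₀^r ρ(r')·4πr'² dr' = (4πρ₀/R²) ∫₀^r r'^4 dr' = 4πρ₀ r^5/(5·R²) = 8.219×10^-8 C.
By Gauss's law, ∮E·dA = E·4πr² = Q_enc/ε₀.
E = |Q_enc|/(4πε₀r²) = (8.219e-8)/(4π·8.85×10^-12·(0.132)²) = 4.24e4 N/C.

|E| = 4.24×10^4 V/m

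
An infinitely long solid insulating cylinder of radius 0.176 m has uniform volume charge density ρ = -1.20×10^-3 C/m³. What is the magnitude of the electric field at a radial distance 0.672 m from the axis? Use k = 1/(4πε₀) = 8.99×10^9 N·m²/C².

Take a coaxial cylindrical Gaussian surface of radius r = 0.672 m and length L (r > 0.176 m, full cross-section enclosed).
λ_enc = ρ·πR² = (-1.20e-3)π(0.176)² = -1.168×10^-4 C/m.
Applying ∮E·dA = Q_enc/ε₀ with the end caps contributing no flux:
E = 2k|λ_enc|/r = 2(8.99×10^9)(1.168×10^-4)/(0.672) = 3.12×10^6 N/C.

E = 3.12×10^6 N/C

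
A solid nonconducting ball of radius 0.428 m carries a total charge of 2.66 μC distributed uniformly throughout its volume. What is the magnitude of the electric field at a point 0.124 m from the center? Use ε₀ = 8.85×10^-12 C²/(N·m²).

|E| ≈ 3.78×10^4 N/C

By spherical symmetry E is radial; choose a Gaussian sphere of radius r = 0.124 m (r < R).
Only the charge within r is enclosed: Q_enc = Q·(r/R)³ = (2.66 μC)·(0.124 m/0.428 m)³ = 6.469e-8 C.
Since E is radial and uniform over the Gaussian sphere, Φ = E·4πr² = Q_enc/ε₀.
E = |Q_enc|/(4πε₀r²) = (6.469×10^-8)/(4π·8.85×10^-12·(0.124)²) = 3.78e4 N/C.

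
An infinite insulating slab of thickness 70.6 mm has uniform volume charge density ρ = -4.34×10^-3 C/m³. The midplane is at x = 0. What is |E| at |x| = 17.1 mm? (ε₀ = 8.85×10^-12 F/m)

By symmetry E is perpendicular to the slab. A Gaussian pillbox from −17.1 mm to +17.1 mm (face area A) lies entirely within the slab.
Q_enc = ρ·(2x)·A and flux = 2EA, so 2EA = 2ρxA/ε₀ ⇒ E = |ρ|x/ε₀.
E = (4.34×10^-3)(0.0171)/(8.85×10^-12) = 8.39×10^6 N/C.

E ≈ 8.39e6 N/C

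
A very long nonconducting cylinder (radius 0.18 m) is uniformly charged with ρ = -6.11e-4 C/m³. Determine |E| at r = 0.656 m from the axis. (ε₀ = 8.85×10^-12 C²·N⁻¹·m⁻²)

Coaxial Gaussian cylinder, radius r = 0.656 m, length L (r > 0.18 m, full cross-section enclosed).
λ_enc = ρ·πR² = (-6.11e-4)π(0.18)² = -6.219×10^-5 C/m.
Gauss's law: E·2πrL = λ_enc L/ε₀.
E = |λ_enc|/(2πε₀r) = (6.219e-5)/(2π·8.85×10^-12·0.656) = 1.70×10^6 N/C.

1.70e6 V/m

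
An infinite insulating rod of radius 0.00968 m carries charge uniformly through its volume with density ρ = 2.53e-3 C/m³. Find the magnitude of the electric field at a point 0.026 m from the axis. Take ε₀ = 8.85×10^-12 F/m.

E ≈ 5.15×10^5 N/C

Take a coaxial cylindrical Gaussian surface of radius r = 0.026 m and length L (r > 0.00968 m, full cross-section enclosed).
λ_enc = ρ·πR² = (2.53×10^-3)π(0.00968)² = 7.448×10^-7 C/m.
Since E is radial and uniform over the curved surface, Φ = E·2πrL = Q_enc/ε₀ = λ_enc L/ε₀.
E = |λ_enc|/(2πε₀r) = (7.448×10^-7)/(2π·8.85×10^-12·0.026) = 5.15×10^5 N/C.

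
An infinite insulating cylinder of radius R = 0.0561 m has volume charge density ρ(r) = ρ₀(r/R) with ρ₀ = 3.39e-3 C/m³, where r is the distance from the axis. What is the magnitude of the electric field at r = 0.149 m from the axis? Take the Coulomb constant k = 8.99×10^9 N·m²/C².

2.70×10^6 N/C

Choose a coaxial cylinder of radius r = 0.149 m (arbitrary length L) as the Gaussian surface (r > R, full charge per length enclosed).
λ_enc = 2π ∫₀^R ρ₀(r'/R)^1 r' dr' = 2πρ₀R²/3 = 2.235e-5 C/m.
Since E is radial and uniform over the curved surface, Φ = E·2πrL = Q_enc/ε₀ = λ_enc L/ε₀.
E = 2k|λ_enc|/r = 2(8.99×10^9)(2.235×10^-5)/(0.149) = 2.70×10^6 N/C.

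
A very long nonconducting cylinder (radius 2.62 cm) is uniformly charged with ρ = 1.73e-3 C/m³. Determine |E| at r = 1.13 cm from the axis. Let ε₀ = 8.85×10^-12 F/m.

|E| ≈ 1.10e6 N/C

Choose a coaxial cylinder of radius r = 1.13 cm (arbitrary length L) as the Gaussian surface (r < R).
Enclosed charge per unit length: λ_enc = ρ·πr² = (1.73×10^-3)π(0.0113)² = 6.94e-7 C/m.
Applying ∮E·dA = Q_enc/ε₀ with the end caps contributing no flux:
E = |λ_enc|/(2πε₀r) = (6.94×10^-7)/(2π·8.85×10^-12·0.0113) = 1.10×10^6 N/C.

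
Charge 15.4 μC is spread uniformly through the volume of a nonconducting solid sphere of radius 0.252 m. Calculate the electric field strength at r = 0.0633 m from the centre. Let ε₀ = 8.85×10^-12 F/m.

Use a concentric Gaussian sphere at r = 0.0633 m (r < R).
For a uniform sphere the enclosed fraction is (r/R)³, so Q_enc = (15.4 μC)(0.0633/0.252)³ = 2.441e-7 C.
Gauss's law: E·4πr² = Q_enc/ε₀.
E = |Q_enc|/(4πε₀r²) = (2.441×10^-7)/(4π·8.85×10^-12·(0.0633)²) = 5.48×10^5 N/C.

|E| ≈ 5.48e5 V/m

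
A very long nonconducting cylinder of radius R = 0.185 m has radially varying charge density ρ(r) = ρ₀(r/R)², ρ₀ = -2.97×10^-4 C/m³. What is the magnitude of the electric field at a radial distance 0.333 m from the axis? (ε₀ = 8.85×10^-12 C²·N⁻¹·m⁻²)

Choose a coaxial cylinder of radius r = 0.333 m (arbitrary length L) as the Gaussian surface (r > R, full charge per length enclosed).
λ_enc = 2π ∫₀^R ρ₀(r'/R)^2 r' dr' = 2πρ₀R²/4 = -1.597e-5 C/m.
By Gauss's law (flux through the curved wall only), E·2πrL = λ_enc L/ε₀.
E = |λ_enc|/(2πε₀r) = (1.597e-5)/(2π·8.85×10^-12·0.333) = 8.62e5 N/C.

E ≈ 8.62×10^5 V/m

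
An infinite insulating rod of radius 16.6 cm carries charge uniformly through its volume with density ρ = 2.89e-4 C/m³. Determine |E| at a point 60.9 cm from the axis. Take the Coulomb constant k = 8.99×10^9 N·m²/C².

Coaxial Gaussian cylinder, radius r = 60.9 cm, length L (r > 16.6 cm, full cross-section enclosed).
λ_enc = ρ·πR² = (2.89×10^-4)π(0.166)² = 2.502e-5 C/m.
Since E is radial and uniform over the curved surface, Φ = E·2πrL = Q_enc/ε₀ = λ_enc L/ε₀.
E = 2k|λ_enc|/r = 2(8.99×10^9)(2.502e-5)/(0.609) = 7.39×10^5 N/C.

E = 7.39×10^5 V/m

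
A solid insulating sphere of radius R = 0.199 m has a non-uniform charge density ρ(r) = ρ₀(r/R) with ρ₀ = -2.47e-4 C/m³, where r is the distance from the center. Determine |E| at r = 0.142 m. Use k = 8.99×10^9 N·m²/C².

|E| = 7.07×10^5 V/m

Symmetry ⇒ E = E(r) r̂. Gaussian sphere of radius r = 0.142 m (r < R).
Integrate the density: Q_enc = 4π ∫₀^r ρ₀(r'/R)^1 r'² dr' = 4πρ₀ r^4/(4·R) = -1.585×10^-6 C.
Gauss's law: E·4πr² = Q_enc/ε₀.
E = k|Q_enc|/r² = (8.99×10^9)(1.585×10^-6)/(0.142)² = 7.07e5 N/C.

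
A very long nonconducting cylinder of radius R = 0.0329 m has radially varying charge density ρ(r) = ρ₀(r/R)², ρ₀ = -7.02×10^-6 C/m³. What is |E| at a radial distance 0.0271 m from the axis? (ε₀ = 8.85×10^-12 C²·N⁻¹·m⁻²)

E ≈ 3.65e3 V/m

Coaxial Gaussian cylinder, radius r = 0.0271 m, length L (r < R).
Integrating ρ over the cross-section to radius r: λ_enc = (2πρ₀/R²) ∫₀^r r'^3 dr' = 2πρ₀ r^4/(4·R²) = -5.495×10^-9 C/m.
Gauss's law: E·2πrL = λ_enc L/ε₀.
E = |λ_enc|/(2πε₀r) = (5.495×10^-9)/(2π·8.85×10^-12·0.0271) = 3.65e3 N/C.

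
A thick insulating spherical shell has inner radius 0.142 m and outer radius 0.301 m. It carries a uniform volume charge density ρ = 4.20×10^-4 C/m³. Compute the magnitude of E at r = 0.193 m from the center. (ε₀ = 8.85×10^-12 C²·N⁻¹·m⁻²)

1.84×10^6 V/m

Take a concentric spherical Gaussian surface of radius r = 0.193 m (within the shell material, 0.142 m < r < 0.301 m).
Only the shell between 0.142 m and r is enclosed: Q_enc = ρ·(4π/3)(r³ − a³) = (4.20e-4)·(4π/3)·((0.193)³ − (0.142)³) = 7.61×10^-6 C.
Applying ∮E·dA = Q_enc/ε₀ with Φ = E(4πr²):
E = |Q_enc|/(4πε₀r²) = (7.61e-6)/(4π·8.85×10^-12·(0.193)²) = 1.84e6 N/C.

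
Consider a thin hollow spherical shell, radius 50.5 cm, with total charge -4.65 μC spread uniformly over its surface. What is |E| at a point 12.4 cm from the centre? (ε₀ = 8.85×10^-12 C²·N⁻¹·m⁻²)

E = 0

By spherical symmetry E is radial; choose a Gaussian sphere of radius r = 12.4 cm (inside the shell, r < 50.5 cm).
All the charge is outside the Gaussian surface: Q_enc = 0, hence E = 0 everywhere inside the shell.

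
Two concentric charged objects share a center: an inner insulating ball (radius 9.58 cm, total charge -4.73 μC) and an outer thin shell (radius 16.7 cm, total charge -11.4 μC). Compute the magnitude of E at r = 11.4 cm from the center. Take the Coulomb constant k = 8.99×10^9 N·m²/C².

E = 3.27×10^6 N/C

By spherical symmetry E is radial; choose a Gaussian sphere of radius r = 11.4 cm (between the bodies, 9.58 cm < r < 16.7 cm).
The shell at 16.7 cm lies outside the Gaussian surface, so Q_enc = -4.73 μC = -4.73e-6 C.
By Gauss's law, ∮E·dA = E·4πr² = Q_enc/ε₀.
E = k|Q_enc|/r² = (8.99×10^9)(4.73×10^-6)/(0.114)² = 3.27e6 N/C.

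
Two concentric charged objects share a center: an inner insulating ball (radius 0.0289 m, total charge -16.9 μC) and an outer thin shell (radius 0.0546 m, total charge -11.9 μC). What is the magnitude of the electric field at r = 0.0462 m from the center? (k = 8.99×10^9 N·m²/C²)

Use a concentric Gaussian sphere at r = 0.0462 m (between the bodies, 0.0289 m < r < 0.0546 m).
Only the inner charge is enclosed; the outer shell contributes nothing inside itself. Q_enc = -16.9 μC = -1.69×10^-5 C.
Gauss's law: E·4πr² = Q_enc/ε₀.
E = k|Q_enc|/r² = (8.99×10^9)(1.69e-5)/(0.0462)² = 7.12×10^7 N/C.

|E| = 7.12e7 V/m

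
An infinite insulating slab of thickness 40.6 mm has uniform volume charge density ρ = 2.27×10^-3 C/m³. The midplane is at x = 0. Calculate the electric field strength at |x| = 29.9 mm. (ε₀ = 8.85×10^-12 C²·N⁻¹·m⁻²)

The point |x| = 29.9 mm lies outside the slab (half-thickness 0.0203 m). A symmetric pillbox spanning the full slab encloses Q_enc = ρ·d·A.
Flux = 2EA ⇒ E = |ρ|d/(2ε₀), independent of distance outside.
E = (2.27×10^-3)(0.0406)/(2·8.85×10^-12) = 5.21×10^6 N/C.

5.21×10^6 V/m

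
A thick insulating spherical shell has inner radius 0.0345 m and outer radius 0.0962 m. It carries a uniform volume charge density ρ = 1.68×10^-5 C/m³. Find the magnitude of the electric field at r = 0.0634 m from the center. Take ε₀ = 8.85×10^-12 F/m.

|E| = 3.37e4 N/C

Take a concentric spherical Gaussian surface of radius r = 0.0634 m (within the shell material, 0.0345 m < r < 0.0962 m).
Only the shell between 0.0345 m and r is enclosed: Q_enc = ρ·(4π/3)(r³ − a³) = (1.68×10^-5)·(4π/3)·((0.0634)³ − (0.0345)³) = 1.504×10^-8 C.
Applying ∮E·dA = Q_enc/ε₀ with Φ = E(4πr²):
E = |Q_enc|/(4πε₀r²) = (1.504×10^-8)/(4π·8.85×10^-12·(0.0634)²) = 3.37e4 N/C.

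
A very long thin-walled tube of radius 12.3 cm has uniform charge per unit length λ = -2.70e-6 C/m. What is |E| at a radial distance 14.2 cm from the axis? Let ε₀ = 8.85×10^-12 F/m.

By cylindrical symmetry E is radial; use a coaxial Gaussian cylinder of radius 14.2 cm and length L (r > 12.3 cm).
The full line charge is enclosed: λ_enc = -2.70×10^-6 C/m.
By Gauss's law (flux through the curved wall only), E·2πrL = λ_enc L/ε₀.
E = |λ_enc|/(2πε₀r) = (2.70×10^-6)/(2π·8.85×10^-12·0.142) = 3.42×10^5 N/C.

E ≈ 3.42×10^5 N/C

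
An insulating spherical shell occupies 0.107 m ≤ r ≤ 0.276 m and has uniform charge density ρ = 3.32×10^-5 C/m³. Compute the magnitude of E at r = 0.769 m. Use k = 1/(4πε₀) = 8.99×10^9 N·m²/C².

By spherical symmetry E is radial; choose a Gaussian sphere of radius r = 0.769 m (r > 0.276 m, enclosing the whole shell).
Q_enc = ρ·(4π/3)(b³ − a³) = (3.32×10^-5)·(4π/3)·((0.276)³ − (0.107)³) = 2.753×10^-6 C.
Since E is radial and uniform over the Gaussian sphere, Φ = E·4πr² = Q_enc/ε₀.
E = k|Q_enc|/r² = (8.99×10^9)(2.753×10^-6)/(0.769)² = 4.19e4 N/C.

|E| ≈ 4.19×10^4 N/C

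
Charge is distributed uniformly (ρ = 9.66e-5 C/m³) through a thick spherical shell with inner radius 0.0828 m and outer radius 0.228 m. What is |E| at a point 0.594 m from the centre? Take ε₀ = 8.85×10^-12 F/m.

1.16×10^5 N/C

By spherical symmetry E is radial; choose a Gaussian sphere of radius r = 0.594 m (r > 0.228 m, enclosing the whole shell).
Q_enc = ρ·(4π/3)(b³ − a³) = (9.66e-5)·(4π/3)·((0.228)³ − (0.0828)³) = 4.566e-6 C.
Applying ∮E·dA = Q_enc/ε₀ with Φ = E(4πr²):
E = |Q_enc|/(4πε₀r²) = (4.566×10^-6)/(4π·8.85×10^-12·(0.594)²) = 1.16×10^5 N/C.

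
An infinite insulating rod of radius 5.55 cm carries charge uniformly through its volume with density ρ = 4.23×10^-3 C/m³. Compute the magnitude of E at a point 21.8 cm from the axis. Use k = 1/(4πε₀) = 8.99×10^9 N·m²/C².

E = 3.38e6 N/C

Take a coaxial cylindrical Gaussian surface of radius r = 21.8 cm and length L (r > 5.55 cm, full cross-section enclosed).
λ_enc = ρ·πR² = (4.23e-3)π(0.0555)² = 4.093e-5 C/m.
Since E is radial and uniform over the curved surface, Φ = E·2πrL = Q_enc/ε₀ = λ_enc L/ε₀.
E = 2k|λ_enc|/r = 2(8.99×10^9)(4.093×10^-5)/(0.218) = 3.38e6 N/C.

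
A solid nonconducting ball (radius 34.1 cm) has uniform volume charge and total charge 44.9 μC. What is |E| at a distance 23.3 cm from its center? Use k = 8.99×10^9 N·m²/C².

Take a concentric spherical Gaussian surface of radius r = 23.3 cm (r < R).
Only the charge within r is enclosed: Q_enc = Q·(r/R)³ = (44.9 μC)·(23.3 cm/34.1 cm)³ = 1.432×10^-5 C.
By Gauss's law, ∮E·dA = E·4πr² = Q_enc/ε₀.
E = k|Q_enc|/r² = (8.99×10^9)(1.432×10^-5)/(0.233)² = 2.37e6 N/C.

|E| = 2.37×10^6 V/m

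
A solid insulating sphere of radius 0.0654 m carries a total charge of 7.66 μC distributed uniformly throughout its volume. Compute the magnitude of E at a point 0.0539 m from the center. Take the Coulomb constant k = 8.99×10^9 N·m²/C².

E ≈ 1.33e7 V/m

Take a concentric spherical Gaussian surface of radius r = 0.0539 m (r < R).
For a uniform sphere the enclosed fraction is (r/R)³, so Q_enc = (7.66 μC)(0.0539/0.0654)³ = 4.288×10^-6 C.
Since E is radial and uniform over the Gaussian sphere, Φ = E·4πr² = Q_enc/ε₀.
E = k|Q_enc|/r² = (8.99×10^9)(4.288×10^-6)/(0.0539)² = 1.33e7 N/C.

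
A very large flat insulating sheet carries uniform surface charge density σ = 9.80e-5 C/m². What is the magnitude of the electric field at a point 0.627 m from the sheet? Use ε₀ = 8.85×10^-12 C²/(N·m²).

E ≈ 5.54×10^6 N/C

By planar symmetry E is perpendicular to the sheet and uniform; use a Gaussian pillbox with flat faces of area A on each side of the sheet.
Flux Φ = 2EA and Q_enc = σA, so 2EA = σA/ε₀ ⇒ E = |σ|/(2ε₀), independent of distance.
E = |σ|/(2ε₀) = (9.80e-5)/(2·8.85×10^-12) = 5.54×10^6 N/C.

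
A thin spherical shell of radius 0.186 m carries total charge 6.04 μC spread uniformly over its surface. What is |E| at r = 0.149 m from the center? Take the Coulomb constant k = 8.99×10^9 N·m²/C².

Symmetry ⇒ E = E(r) r̂. Gaussian sphere of radius r = 0.149 m (inside the shell, r < 0.186 m).
All the charge is outside the Gaussian surface: Q_enc = 0, hence E = 0 everywhere inside the shell.

|E| = 0 V/m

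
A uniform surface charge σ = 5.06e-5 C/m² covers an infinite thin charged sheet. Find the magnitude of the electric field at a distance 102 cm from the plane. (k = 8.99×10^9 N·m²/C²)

E = 2.86e6 N/C

Choose a cylindrical pillbox piercing the sheet, end faces (area A) parallel to it.
Only the two end caps contribute flux: Φ = 2EA. With Q_enc = σA, Gauss's law gives E = |σ|/(2ε₀).
E = 2πk|σ| = 2π(8.99×10^9)(5.06e-5) = 2.86e6 N/C.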